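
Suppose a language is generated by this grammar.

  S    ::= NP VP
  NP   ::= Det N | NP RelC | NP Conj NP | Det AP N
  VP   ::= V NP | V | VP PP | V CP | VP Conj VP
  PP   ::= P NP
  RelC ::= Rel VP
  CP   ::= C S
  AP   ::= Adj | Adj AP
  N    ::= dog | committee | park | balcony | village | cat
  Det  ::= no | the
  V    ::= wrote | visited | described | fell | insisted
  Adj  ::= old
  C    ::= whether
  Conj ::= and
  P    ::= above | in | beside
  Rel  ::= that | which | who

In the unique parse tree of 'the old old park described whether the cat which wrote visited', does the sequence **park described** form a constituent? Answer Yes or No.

No

[S [NP [Det the] [AP [Adj old] [AP [Adj old]]] [N park]] [VP [V described] [CP [C whether] [S [NP [NP [Det the] [N cat]] [RelC [Rel which] [VP [V wrote]]]] [VP [V visited]]]]]]
The smallest constituent containing 'park described' is the S spanning 'the old old park described whether the cat which wrote visited'; no single node in the tree dominates exactly the given words.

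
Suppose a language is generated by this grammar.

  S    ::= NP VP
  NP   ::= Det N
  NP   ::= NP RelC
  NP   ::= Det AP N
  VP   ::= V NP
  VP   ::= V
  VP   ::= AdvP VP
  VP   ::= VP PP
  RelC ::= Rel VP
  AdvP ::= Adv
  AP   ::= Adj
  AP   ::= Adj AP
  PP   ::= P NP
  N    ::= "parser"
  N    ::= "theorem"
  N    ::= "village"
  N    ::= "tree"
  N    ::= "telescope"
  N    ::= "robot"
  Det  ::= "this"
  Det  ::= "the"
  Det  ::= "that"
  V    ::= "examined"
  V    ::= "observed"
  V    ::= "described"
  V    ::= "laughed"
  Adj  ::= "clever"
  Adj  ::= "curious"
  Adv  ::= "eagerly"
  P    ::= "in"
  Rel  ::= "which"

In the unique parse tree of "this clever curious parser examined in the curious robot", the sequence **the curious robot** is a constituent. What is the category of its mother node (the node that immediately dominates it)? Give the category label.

PP

S
  NP
    Det: this
    AP
      Adj: clever
      AP
        Adj: curious
    N: parser
  VP
    VP
      V: examined
    PP
      P: in
      NP
        Det: the
        AP
          Adj: curious
        N: robot
The span 'the curious robot' is the NP node built by NP → Det AP N.
Its mother is the PP built by PP → P NP.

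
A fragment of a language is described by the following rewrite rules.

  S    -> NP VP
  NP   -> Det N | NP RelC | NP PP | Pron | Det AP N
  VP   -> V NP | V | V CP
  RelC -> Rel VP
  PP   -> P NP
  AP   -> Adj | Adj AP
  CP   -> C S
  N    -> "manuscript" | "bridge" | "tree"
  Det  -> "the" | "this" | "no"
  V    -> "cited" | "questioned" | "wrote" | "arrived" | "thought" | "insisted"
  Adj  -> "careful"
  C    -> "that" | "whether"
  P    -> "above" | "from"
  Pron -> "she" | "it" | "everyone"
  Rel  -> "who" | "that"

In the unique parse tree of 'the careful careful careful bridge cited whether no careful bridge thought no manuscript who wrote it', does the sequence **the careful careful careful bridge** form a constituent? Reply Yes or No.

[S [NP [Det the] [AP [Adj careful] [AP [Adj careful] [AP [Adj careful]]]] [N bridge]] [VP [V cited] [CP [C whether] [S [NP [Det no] [AP [Adj careful]] [N bridge]] [VP [V thought] [NP [NP [Det no] [N manuscript]] [RelC [Rel who] [VP [V wrote] [NP [Pron it]]]]]]]]]]
The words 'the careful careful careful bridge' are exhaustively dominated by a single NP node (built by NP → Det AP N), so they form a constituent.

Yes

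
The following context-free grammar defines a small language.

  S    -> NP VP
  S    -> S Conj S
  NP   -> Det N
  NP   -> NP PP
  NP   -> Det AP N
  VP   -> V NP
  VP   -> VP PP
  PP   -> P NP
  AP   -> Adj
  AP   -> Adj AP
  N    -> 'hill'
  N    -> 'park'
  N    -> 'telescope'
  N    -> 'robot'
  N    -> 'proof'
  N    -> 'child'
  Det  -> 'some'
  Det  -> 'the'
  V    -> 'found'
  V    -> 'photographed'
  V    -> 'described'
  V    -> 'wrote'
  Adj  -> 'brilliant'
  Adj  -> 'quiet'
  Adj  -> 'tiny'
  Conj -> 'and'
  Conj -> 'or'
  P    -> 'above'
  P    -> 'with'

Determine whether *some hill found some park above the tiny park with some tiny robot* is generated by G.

[S [NP [Det some] [N hill]] [VP [V found] [NP [NP [Det some] [N park]] [PP [P above] [NP [NP [Det the] [AP [Adj tiny]] [N park]] [PP [P with] [NP [Det some] [AP [Adj tiny]] [N robot]]]]]]]]
The bracketing above is licensed at every node by one of the given productions, with S at the root.

Grammatical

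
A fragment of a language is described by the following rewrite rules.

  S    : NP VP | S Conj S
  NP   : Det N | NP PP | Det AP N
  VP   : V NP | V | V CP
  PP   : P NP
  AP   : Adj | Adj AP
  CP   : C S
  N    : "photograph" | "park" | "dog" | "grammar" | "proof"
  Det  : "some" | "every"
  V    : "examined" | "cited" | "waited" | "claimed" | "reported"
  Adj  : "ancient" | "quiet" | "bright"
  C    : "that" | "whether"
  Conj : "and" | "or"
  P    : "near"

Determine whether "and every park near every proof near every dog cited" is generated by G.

For S → NP VP, no prefix of the string parses as an NP. The alternative S rule S → S Conj S likewise has no satisfying split.

Ungrammatical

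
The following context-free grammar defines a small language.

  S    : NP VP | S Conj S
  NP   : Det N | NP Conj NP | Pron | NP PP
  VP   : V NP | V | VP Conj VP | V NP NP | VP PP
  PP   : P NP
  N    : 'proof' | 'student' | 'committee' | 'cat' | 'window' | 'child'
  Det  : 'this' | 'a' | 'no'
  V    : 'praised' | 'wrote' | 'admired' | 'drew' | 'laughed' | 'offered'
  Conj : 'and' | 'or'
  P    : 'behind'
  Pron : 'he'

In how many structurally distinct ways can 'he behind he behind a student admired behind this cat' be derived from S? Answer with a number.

The two bracketings:
[S [NP [NP [Pron he]] [PP [P behind] [NP [NP [Pron he]] [PP [P behind] [NP [Det a] [N student]]]]]] [VP [VP [V admired]] [PP [P behind] [NP [Det this] [N cat]]]]]
[S [NP [NP [NP [Pron he]] [PP [P behind] [NP [Pron he]]]] [PP [P behind] [NP [Det a] [N student]]]] [VP [VP [V admired]] [PP [P behind] [NP [Det this] [N cat]]]]]
The trees differ in how a recursive rule is bracketed over the same span.

2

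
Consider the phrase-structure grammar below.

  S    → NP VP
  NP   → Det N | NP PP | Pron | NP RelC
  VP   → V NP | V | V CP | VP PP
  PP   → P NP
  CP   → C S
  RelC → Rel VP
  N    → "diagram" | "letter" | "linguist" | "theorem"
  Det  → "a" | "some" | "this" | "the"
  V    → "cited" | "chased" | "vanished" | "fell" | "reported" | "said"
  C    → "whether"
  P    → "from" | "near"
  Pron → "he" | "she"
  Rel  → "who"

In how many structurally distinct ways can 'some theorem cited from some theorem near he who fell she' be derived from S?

3

Two of the 3 distinct bracketings:
[S [NP [Det some] [N theorem]] [VP [VP [V cited]] [PP [P from] [NP [NP [Det some] [N theorem]] [PP [P near] [NP [NP [Pron he]] [RelC [Rel who] [VP [V fell] [NP [Pron she]]]]]]]]]]
[S [NP [Det some] [N theorem]] [VP [VP [V cited]] [PP [P from] [NP [NP [NP [Det some] [N theorem]] [PP [P near] [NP [Pron he]]]] [RelC [Rel who] [VP [V fell] [NP [Pron she]]]]]]]]
The trees differ in how a recursive rule is bracketed over the same span.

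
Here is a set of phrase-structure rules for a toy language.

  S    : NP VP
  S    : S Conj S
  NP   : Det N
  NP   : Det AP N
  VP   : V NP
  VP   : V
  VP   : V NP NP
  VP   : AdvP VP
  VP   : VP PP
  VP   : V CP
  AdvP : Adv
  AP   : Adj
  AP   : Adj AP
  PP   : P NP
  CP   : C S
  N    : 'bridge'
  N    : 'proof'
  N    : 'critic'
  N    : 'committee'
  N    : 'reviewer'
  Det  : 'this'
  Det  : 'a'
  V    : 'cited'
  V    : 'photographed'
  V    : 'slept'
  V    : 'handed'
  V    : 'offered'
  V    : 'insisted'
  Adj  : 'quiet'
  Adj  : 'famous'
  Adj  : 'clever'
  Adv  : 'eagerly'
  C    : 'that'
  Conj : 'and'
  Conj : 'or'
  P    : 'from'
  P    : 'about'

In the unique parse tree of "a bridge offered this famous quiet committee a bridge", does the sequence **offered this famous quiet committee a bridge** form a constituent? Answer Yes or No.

[S [NP [Det a] [N bridge]] [VP [V offered] [NP [Det this] [AP [Adj famous] [AP [Adj quiet]]] [N committee]] [NP [Det a] [N bridge]]]]
The words 'offered this famous quiet committee a bridge' are exhaustively dominated by a single VP node (built by VP → V NP NP), so they form a constituent.

Yes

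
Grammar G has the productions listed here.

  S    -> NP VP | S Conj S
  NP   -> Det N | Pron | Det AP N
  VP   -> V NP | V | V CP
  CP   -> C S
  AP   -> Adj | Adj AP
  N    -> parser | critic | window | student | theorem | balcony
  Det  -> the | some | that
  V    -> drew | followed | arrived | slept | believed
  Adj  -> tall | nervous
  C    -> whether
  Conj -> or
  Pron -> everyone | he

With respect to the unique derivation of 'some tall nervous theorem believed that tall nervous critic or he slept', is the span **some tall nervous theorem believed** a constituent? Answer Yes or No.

[S [S [NP [Det some] [AP [Adj tall] [AP [Adj nervous]]] [N theorem]] [VP [V believed] [NP [Det that] [AP [Adj tall] [AP [Adj nervous]]] [N critic]]]] [Conj or] [S [NP [Pron he]] [VP [V slept]]]]
The smallest constituent containing 'some tall nervous theorem believed' is the S spanning 'some tall nervous theorem believed that tall nervous critic'; no single node in the tree dominates exactly the given words.

No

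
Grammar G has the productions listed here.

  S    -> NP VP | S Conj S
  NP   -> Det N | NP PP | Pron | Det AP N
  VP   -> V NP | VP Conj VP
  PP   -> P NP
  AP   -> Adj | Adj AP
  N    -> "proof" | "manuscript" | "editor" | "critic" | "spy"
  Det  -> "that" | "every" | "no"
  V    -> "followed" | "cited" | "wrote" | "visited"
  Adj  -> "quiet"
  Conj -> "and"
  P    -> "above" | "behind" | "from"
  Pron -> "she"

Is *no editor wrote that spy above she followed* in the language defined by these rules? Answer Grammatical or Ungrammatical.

Ungrammatical

For S → NP VP, the only prefix that parses as NP is 'no editor', but the remainder 'wrote that spy above she followed' is not a VP under these rules. The alternative S rule S → S Conj S likewise has no satisfying split.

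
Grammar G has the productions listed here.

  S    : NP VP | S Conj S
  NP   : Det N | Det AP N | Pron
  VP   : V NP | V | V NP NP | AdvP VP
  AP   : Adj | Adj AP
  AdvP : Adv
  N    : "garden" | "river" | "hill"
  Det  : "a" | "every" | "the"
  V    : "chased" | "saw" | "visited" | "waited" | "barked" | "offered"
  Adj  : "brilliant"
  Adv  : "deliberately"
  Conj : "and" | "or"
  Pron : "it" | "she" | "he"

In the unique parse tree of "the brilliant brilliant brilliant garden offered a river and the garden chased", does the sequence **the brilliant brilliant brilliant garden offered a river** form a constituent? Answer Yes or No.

[S [S [NP [Det the] [AP [Adj brilliant] [AP [Adj brilliant] [AP [Adj brilliant]]]] [N garden]] [VP [V offered] [NP [Det a] [N river]]]] [Conj and] [S [NP [Det the] [N garden]] [VP [V chased]]]]
The words 'the brilliant brilliant brilliant garden offered a river' are exhaustively dominated by a single S node (built by S → NP VP), so they form a constituent.

Yes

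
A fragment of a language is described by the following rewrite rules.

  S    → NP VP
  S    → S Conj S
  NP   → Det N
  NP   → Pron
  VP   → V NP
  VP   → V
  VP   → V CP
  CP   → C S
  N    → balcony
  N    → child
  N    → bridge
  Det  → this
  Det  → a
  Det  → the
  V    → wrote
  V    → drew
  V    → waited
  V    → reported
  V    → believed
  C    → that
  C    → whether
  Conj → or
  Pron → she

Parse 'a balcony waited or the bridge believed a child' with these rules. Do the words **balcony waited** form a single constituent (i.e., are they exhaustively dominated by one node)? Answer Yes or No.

[S [S [NP [Det a] [N balcony]] [VP [V waited]]] [Conj or] [S [NP [Det the] [N bridge]] [VP [V believed] [NP [Det a] [N child]]]]]
The smallest constituent containing 'balcony waited' is the S spanning 'a balcony waited'; no single node in the tree dominates exactly the given words.

No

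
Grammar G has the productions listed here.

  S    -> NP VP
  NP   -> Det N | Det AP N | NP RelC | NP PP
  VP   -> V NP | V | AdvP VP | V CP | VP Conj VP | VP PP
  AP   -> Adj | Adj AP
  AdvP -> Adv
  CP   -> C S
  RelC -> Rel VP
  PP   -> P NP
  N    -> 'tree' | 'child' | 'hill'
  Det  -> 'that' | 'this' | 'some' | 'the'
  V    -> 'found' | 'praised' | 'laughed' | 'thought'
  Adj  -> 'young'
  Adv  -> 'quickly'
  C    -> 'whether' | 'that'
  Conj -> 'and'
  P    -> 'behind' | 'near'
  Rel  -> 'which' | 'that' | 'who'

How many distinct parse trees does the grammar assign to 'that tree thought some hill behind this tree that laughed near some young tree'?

10

Two of the 10 distinct bracketings:
[S [NP [Det that] [N tree]] [VP [V thought] [NP [NP [NP [Det some] [N hill]] [PP [P behind] [NP [Det this] [N tree]]]] [RelC [Rel that] [VP [VP [V laughed]] [PP [P near] [NP [Det some] [AP [Adj young]] [N tree]]]]]]]]
[S [NP [Det that] [N tree]] [VP [V thought] [NP [NP [Det some] [N hill]] [PP [P behind] [NP [NP [Det this] [N tree]] [RelC [Rel that] [VP [VP [V laughed]] [PP [P near] [NP [Det some] [AP [Adj young]] [N tree]]]]]]]]]]
The trees differ in how a recursive rule is bracketed over the same span.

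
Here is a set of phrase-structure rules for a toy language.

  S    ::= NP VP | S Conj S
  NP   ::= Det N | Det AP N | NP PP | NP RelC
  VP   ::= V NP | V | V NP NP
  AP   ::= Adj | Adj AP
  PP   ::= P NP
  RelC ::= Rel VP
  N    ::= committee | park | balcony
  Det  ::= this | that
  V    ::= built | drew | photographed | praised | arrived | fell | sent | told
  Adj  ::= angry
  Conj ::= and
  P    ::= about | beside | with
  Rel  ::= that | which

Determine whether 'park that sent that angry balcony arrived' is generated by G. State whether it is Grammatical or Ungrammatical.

Ungrammatical

For S → NP VP, no prefix of the string parses as an NP. The alternative S rule S → S Conj S likewise has no satisfying split.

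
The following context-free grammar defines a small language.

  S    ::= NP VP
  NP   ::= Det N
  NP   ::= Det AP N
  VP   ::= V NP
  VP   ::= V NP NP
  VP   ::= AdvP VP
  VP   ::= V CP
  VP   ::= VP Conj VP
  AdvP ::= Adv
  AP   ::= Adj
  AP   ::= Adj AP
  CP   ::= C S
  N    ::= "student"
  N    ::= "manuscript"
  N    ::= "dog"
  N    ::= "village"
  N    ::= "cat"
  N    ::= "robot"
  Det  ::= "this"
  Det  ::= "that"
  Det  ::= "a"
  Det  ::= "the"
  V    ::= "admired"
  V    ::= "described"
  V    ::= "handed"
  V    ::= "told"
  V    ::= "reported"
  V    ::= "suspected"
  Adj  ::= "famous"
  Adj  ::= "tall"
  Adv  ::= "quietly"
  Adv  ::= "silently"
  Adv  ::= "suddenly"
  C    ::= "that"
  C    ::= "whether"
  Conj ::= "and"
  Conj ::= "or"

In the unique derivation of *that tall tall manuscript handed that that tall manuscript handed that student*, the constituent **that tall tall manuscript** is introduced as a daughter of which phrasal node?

S
  NP
    Det: that
    AP
      Adj: tall
      AP
        Adj: tall
    N: manuscript
  VP
    V: handed
    CP
      C: that
      S
        NP
          Det: that
          AP
            Adj: tall
          N: manuscript
        VP
          V: handed
          NP
            Det: that
            N: student
The span 'that tall tall manuscript' is the NP node built by NP → Det AP N.
Its mother is the S built by S → NP VP.

S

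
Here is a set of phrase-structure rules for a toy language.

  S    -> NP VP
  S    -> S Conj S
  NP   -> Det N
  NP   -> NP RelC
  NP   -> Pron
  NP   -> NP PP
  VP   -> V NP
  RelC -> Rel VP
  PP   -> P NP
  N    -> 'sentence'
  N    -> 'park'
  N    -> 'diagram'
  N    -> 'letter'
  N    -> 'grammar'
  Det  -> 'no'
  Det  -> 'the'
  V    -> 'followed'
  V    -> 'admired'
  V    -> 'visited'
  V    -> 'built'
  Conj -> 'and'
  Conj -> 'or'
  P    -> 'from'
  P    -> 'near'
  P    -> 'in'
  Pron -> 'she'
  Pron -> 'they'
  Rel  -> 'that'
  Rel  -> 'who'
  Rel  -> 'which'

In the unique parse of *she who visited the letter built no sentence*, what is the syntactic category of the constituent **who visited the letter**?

RelC

[S [NP [NP [Pron she]] [RelC [Rel who] [VP [V visited] [NP [Det the] [N letter]]]]] [VP [V built] [NP [Det no] [N sentence]]]]
The span 'who visited the letter' is the RelC node built by RelC → Rel VP.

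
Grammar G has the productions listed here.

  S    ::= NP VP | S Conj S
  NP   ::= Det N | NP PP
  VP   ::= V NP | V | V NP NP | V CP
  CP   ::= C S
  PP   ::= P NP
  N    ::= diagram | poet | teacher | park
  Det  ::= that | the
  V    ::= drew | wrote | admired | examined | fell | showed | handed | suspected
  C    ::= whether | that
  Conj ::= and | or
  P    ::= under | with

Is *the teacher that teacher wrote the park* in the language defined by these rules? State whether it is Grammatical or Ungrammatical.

For S → NP VP, the only prefix that parses as NP is 'the teacher', but the remainder 'that teacher wrote the park' is not a VP under these rules. The alternative S rule S → S Conj S likewise has no satisfying split.

Ungrammatical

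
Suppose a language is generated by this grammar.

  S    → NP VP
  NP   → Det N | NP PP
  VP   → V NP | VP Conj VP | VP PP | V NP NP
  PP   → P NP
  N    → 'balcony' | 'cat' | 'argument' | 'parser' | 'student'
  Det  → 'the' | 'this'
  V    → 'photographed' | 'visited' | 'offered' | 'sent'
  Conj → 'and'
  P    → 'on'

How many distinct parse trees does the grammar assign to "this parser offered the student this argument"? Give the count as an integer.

[S [NP [Det this] [N parser]] [VP [V offered] [NP [Det the] [N student]] [NP [Det this] [N argument]]]]
No rule offers an alternative attachment or grouping for any span, so this is the only derivation.

1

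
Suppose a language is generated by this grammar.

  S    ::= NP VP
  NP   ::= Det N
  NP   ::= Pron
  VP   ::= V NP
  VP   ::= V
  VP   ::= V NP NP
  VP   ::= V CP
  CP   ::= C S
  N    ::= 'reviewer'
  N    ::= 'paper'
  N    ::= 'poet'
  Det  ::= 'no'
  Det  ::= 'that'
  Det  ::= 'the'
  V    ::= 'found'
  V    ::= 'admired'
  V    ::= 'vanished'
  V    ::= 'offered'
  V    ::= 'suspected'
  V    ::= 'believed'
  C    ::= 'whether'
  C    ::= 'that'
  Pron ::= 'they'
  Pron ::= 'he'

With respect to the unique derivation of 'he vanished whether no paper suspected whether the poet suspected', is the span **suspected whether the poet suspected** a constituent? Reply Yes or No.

[S [NP [Pron he]] [VP [V vanished] [CP [C whether] [S [NP [Det no] [N paper]] [VP [V suspected] [CP [C whether] [S [NP [Det the] [N poet]] [VP [V suspected]]]]]]]]]
The words 'suspected whether the poet suspected' are exhaustively dominated by a single VP node (built by VP → V CP), so they form a constituent.

Yes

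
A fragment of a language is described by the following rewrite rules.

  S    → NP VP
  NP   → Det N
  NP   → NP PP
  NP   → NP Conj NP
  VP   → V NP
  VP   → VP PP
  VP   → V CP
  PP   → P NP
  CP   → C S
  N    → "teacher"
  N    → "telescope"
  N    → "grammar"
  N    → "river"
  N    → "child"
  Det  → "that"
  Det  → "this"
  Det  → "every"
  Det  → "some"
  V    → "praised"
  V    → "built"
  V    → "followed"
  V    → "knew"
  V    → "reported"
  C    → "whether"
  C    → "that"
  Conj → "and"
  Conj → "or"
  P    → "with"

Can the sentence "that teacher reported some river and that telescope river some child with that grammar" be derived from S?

An N word can never sit immediately before an N word in any string this grammar generates, so the substring 'telescope river' rules out a derivation.

Ungrammatical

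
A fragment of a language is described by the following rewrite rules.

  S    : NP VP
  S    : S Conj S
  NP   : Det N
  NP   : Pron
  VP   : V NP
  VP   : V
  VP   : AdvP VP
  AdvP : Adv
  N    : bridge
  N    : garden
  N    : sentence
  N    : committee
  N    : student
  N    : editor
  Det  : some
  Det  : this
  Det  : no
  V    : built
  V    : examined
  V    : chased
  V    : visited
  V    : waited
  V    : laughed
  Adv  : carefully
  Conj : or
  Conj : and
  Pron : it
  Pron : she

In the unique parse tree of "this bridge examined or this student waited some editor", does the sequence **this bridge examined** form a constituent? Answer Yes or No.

[S [S [NP [Det this] [N bridge]] [VP [V examined]]] [Conj or] [S [NP [Det this] [N student]] [VP [V waited] [NP [Det some] [N editor]]]]]
The words 'this bridge examined' are exhaustively dominated by a single S node (built by S → NP VP), so they form a constituent.

Yes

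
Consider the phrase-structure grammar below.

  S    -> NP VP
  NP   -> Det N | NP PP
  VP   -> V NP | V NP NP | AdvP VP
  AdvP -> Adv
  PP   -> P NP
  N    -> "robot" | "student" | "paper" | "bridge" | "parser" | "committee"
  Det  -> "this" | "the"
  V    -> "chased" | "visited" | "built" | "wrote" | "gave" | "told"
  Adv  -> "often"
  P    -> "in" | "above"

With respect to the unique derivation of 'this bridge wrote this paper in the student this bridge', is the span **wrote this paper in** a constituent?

No

[S [NP [Det this] [N bridge]] [VP [V wrote] [NP [NP [Det this] [N paper]] [PP [P in] [NP [Det the] [N student]]]] [NP [Det this] [N bridge]]]]
The smallest constituent containing 'wrote this paper in' is the VP spanning 'wrote this paper in the student this bridge'; no single node in the tree dominates exactly the given words.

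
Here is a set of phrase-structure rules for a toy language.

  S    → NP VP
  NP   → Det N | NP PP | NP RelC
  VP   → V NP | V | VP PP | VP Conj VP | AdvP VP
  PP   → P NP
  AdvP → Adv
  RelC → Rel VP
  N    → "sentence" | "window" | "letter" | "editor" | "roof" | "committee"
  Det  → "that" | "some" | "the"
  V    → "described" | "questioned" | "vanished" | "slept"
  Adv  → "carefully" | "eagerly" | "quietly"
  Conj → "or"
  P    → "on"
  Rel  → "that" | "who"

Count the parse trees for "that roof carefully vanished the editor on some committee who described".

4

Two of the 4 distinct bracketings:
[S [NP [Det that] [N roof]] [VP [VP [AdvP [Adv carefully]] [VP [V vanished] [NP [Det the] [N editor]]]] [PP [P on] [NP [NP [Det some] [N committee]] [RelC [Rel who] [VP [V described]]]]]]]
[S [NP [Det that] [N roof]] [VP [AdvP [Adv carefully]] [VP [V vanished] [NP [NP [Det the] [N editor]] [PP [P on] [NP [NP [Det some] [N committee]] [RelC [Rel who] [VP [V described]]]]]]]]]
The difference turns on whether NP → NP PP is used at the relevant span, versus an alternative expansion of NP.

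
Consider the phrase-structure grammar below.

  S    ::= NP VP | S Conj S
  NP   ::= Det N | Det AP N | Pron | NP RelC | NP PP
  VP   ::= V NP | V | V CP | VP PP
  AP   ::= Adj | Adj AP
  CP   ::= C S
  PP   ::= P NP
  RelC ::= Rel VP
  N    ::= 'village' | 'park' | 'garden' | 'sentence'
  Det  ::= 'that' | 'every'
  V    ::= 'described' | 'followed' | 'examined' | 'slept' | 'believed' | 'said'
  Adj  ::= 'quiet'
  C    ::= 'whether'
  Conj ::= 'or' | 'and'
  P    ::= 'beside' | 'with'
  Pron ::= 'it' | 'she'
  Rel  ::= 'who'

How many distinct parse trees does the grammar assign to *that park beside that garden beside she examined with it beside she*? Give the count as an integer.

4

Two of the 4 distinct bracketings:
[S [NP [NP [Det that] [N park]] [PP [P beside] [NP [NP [Det that] [N garden]] [PP [P beside] [NP [Pron she]]]]]] [VP [VP [V examined]] [PP [P with] [NP [NP [Pron it]] [PP [P beside] [NP [Pron she]]]]]]]
[S [NP [NP [Det that] [N park]] [PP [P beside] [NP [NP [Det that] [N garden]] [PP [P beside] [NP [Pron she]]]]]] [VP [VP [VP [V examined]] [PP [P with] [NP [Pron it]]]] [PP [P beside] [NP [Pron she]]]]]
The trees differ in how a recursive rule is bracketed over the same span.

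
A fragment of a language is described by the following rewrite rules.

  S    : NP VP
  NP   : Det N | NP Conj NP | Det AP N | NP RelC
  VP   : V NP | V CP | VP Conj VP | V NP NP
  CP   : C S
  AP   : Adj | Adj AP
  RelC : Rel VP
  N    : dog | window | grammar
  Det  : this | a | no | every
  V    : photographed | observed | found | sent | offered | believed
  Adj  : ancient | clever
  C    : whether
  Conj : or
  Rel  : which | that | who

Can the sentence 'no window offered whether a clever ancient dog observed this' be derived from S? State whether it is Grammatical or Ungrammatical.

For S → NP VP, the only prefix that parses as NP is 'no window', but the remainder 'offered whether a clever ancient dog observed this' is not a VP under these rules.

Ungrammatical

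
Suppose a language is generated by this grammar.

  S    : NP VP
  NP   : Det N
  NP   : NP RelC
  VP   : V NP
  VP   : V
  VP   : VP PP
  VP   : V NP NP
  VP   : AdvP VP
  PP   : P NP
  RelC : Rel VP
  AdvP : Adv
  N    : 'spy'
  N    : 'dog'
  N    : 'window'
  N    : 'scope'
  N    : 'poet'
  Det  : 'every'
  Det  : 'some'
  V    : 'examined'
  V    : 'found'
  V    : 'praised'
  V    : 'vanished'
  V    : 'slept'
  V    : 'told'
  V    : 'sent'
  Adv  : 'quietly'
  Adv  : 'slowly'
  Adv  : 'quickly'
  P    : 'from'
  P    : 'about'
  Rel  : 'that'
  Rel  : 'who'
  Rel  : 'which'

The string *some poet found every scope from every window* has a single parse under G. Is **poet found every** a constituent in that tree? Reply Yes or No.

No

[S [NP [Det some] [N poet]] [VP [VP [V found] [NP [Det every] [N scope]]] [PP [P from] [NP [Det every] [N window]]]]]
The smallest constituent containing 'poet found every' is the S spanning 'some poet found every scope from every window'; no single node in the tree dominates exactly the given words.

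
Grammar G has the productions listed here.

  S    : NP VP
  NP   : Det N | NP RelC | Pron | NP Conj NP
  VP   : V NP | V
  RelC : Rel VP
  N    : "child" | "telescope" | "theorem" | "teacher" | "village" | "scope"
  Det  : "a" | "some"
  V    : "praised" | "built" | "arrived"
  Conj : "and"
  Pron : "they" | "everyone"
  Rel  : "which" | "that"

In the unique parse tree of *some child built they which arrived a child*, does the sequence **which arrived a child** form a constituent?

[S [NP [Det some] [N child]] [VP [V built] [NP [NP [Pron they]] [RelC [Rel which] [VP [V arrived] [NP [Det a] [N child]]]]]]]
The words 'which arrived a child' are exhaustively dominated by a single RelC node (built by RelC → Rel VP), so they form a constituent.

Yes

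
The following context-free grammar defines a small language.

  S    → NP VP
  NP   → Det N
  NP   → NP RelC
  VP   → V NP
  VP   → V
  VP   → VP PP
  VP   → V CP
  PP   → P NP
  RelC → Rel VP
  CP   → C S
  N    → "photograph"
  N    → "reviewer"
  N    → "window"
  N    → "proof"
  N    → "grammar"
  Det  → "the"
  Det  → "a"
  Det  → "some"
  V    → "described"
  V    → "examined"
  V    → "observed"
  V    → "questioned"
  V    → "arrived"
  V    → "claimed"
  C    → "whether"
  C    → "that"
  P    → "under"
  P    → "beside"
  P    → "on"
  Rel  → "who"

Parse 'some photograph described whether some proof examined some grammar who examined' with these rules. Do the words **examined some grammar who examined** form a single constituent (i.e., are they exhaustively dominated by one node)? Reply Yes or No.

[S [NP [Det some] [N photograph]] [VP [V described] [CP [C whether] [S [NP [Det some] [N proof]] [VP [V examined] [NP [NP [Det some] [N grammar]] [RelC [Rel who] [VP [V examined]]]]]]]]]
The words 'examined some grammar who examined' are exhaustively dominated by a single VP node (built by VP → V NP), so they form a constituent.

Yes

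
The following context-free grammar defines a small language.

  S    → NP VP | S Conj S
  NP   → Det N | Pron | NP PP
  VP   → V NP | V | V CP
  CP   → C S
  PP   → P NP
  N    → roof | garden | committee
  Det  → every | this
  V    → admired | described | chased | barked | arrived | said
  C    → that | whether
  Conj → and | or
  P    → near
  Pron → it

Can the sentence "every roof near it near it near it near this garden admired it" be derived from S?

Grammatical

[S [NP [NP [Det every] [N roof]] [PP [P near] [NP [NP [Pron it]] [PP [P near] [NP [NP [Pron it]] [PP [P near] [NP [NP [Pron it]] [PP [P near] [NP [Det this] [N garden]]]]]]]]]] [VP [V admired] [NP [Pron it]]]]
Each bracket corresponds to one application of a listed rule, so the string is derivable from S.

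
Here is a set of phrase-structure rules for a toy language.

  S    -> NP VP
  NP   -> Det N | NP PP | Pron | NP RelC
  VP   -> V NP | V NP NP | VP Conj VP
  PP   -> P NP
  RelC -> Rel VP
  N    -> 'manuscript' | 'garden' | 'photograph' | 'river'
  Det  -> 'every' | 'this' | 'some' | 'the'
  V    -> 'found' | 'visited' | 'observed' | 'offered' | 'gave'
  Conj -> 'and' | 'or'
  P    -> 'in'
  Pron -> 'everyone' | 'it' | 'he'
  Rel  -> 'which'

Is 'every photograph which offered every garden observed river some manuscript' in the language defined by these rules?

Ungrammatical

A V word can never sit immediately before an N word in any string this grammar generates, so the substring 'observed river' rules out a derivation.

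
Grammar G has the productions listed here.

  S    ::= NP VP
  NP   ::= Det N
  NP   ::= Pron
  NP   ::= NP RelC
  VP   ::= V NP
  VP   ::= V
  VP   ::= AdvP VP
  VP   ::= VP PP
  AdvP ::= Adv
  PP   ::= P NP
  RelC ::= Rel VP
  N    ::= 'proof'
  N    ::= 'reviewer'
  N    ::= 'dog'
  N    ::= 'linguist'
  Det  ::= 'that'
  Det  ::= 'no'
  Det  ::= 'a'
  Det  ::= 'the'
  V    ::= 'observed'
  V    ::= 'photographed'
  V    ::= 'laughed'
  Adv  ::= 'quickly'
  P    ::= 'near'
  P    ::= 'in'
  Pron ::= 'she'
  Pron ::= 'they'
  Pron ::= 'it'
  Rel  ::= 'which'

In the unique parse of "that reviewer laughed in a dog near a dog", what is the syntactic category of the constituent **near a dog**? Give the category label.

S
  NP
    Det: that
    N: reviewer
  VP
    VP
      VP
        V: laughed
      PP
        P: in
        NP
          Det: a
          N: dog
    PP
      P: near
      NP
        Det: a
        N: dog
The span 'near a dog' is the PP node built by PP → P NP.

PP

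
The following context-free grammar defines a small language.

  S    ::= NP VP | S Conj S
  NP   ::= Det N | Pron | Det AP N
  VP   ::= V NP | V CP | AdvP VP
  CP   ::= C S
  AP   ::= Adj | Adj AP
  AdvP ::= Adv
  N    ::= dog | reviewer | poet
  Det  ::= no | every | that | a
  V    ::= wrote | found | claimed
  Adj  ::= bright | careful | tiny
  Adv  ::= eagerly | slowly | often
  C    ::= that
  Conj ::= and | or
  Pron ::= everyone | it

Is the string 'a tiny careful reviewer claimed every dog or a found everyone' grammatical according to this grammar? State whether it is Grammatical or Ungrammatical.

Ungrammatical

A Det word can never sit immediately before a V word in any string this grammar generates, so the substring 'a found' rules out a derivation.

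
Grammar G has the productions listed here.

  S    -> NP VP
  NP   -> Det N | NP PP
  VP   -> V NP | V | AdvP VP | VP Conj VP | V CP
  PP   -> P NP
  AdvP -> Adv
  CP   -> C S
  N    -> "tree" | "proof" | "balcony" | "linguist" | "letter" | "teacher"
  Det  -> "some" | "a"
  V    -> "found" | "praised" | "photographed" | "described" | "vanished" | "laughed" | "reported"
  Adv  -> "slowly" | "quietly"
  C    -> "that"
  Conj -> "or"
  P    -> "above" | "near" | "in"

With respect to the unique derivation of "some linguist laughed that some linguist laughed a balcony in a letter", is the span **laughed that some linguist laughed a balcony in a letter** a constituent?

[S [NP [Det some] [N linguist]] [VP [V laughed] [CP [C that] [S [NP [Det some] [N linguist]] [VP [V laughed] [NP [NP [Det a] [N balcony]] [PP [P in] [NP [Det a] [N letter]]]]]]]]]
The words 'laughed that some linguist laughed a balcony in a letter' are exhaustively dominated by a single VP node (built by VP → V CP), so they form a constituent.

Yes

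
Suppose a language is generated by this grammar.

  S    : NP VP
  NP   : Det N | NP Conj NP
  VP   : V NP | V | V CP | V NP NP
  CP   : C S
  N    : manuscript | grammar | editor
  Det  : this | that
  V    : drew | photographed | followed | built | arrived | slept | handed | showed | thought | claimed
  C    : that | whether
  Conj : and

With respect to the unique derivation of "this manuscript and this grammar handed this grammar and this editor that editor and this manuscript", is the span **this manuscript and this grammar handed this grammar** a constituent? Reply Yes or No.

[S [NP [NP [Det this] [N manuscript]] [Conj and] [NP [Det this] [N grammar]]] [VP [V handed] [NP [NP [Det this] [N grammar]] [Conj and] [NP [Det this] [N editor]]] [NP [NP [Det that] [N editor]] [Conj and] [NP [Det this] [N manuscript]]]]]
The smallest constituent containing 'this manuscript and this grammar handed this grammar' is the S spanning 'this manuscript and this grammar handed this grammar and this editor that editor and this manuscript'; no single node in the tree dominates exactly the given words.

No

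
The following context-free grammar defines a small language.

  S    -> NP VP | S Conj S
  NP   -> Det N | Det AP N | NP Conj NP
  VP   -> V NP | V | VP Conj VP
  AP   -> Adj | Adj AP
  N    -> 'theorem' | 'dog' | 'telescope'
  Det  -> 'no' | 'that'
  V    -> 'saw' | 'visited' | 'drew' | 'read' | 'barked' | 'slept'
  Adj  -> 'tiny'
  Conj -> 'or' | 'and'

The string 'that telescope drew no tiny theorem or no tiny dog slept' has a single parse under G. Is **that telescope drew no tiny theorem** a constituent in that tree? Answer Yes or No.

[S [S [NP [Det that] [N telescope]] [VP [V drew] [NP [Det no] [AP [Adj tiny]] [N theorem]]]] [Conj or] [S [NP [Det no] [AP [Adj tiny]] [N dog]] [VP [V slept]]]]
The words 'that telescope drew no tiny theorem' are exhaustively dominated by a single S node (built by S → NP VP), so they form a constituent.

Yes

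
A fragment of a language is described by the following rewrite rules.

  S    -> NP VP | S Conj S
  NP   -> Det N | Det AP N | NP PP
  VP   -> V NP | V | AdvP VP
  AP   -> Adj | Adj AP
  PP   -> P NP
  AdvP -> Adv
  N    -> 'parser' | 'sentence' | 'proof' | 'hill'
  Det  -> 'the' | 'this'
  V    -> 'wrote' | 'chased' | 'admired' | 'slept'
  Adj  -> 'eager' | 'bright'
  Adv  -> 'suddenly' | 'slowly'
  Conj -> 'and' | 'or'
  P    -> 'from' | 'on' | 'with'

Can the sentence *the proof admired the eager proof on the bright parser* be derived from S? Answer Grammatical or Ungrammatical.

S
  NP
    Det: the
    N: proof
  VP
    V: admired
    NP
      NP
        Det: the
        AP
          Adj: eager
        N: proof
      PP
        P: on
        NP
          Det: the
          AP
            Adj: bright
          N: parser
The bracketing above is licensed at every node by one of the given productions, with S at the root.

Grammatical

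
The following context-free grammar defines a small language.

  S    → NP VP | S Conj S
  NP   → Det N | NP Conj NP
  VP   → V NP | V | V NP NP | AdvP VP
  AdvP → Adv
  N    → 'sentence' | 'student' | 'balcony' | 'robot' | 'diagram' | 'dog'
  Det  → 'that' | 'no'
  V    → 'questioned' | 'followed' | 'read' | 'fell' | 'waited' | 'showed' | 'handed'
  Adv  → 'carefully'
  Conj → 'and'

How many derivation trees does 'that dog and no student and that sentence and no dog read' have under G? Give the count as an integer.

Two of the 5 distinct bracketings:
[S [NP [NP [Det that] [N dog]] [Conj and] [NP [NP [Det no] [N student]] [Conj and] [NP [NP [Det that] [N sentence]] [Conj and] [NP [Det no] [N dog]]]]] [VP [V read]]]
[S [NP [NP [Det that] [N dog]] [Conj and] [NP [NP [NP [Det no] [N student]] [Conj and] [NP [Det that] [N sentence]]] [Conj and] [NP [Det no] [N dog]]]] [VP [V read]]]
The trees differ in how a recursive rule is bracketed over the same span.

5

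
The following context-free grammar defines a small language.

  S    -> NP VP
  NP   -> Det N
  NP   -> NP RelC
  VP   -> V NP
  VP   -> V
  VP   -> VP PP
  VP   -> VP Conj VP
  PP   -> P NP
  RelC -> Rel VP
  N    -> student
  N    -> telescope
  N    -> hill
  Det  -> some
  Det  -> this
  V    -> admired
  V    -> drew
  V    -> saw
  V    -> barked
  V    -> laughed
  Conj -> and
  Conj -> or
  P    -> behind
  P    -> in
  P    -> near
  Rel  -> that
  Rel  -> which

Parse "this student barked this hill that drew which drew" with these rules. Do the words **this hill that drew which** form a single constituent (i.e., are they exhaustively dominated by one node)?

No

[S [NP [Det this] [N student]] [VP [V barked] [NP [NP [NP [Det this] [N hill]] [RelC [Rel that] [VP [V drew]]]] [RelC [Rel which] [VP [V drew]]]]]]
The smallest constituent containing 'this hill that drew which' is the NP spanning 'this hill that drew which drew'; no single node in the tree dominates exactly the given words.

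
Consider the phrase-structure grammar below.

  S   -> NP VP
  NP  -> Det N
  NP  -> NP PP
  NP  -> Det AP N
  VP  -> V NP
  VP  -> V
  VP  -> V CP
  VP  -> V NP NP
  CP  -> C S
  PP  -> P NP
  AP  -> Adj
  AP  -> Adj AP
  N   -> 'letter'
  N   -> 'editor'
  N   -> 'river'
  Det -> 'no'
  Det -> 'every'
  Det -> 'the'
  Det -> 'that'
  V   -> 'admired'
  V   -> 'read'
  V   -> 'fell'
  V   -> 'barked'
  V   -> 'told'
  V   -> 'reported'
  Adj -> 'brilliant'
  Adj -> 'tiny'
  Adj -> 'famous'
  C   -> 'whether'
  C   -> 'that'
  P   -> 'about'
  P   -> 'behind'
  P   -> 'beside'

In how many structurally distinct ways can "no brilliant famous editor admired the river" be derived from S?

1

[S [NP [Det no] [AP [Adj brilliant] [AP [Adj famous]]] [N editor]] [VP [V admired] [NP [Det the] [N river]]]]
No rule offers an alternative attachment or grouping for any span, so this is the only derivation.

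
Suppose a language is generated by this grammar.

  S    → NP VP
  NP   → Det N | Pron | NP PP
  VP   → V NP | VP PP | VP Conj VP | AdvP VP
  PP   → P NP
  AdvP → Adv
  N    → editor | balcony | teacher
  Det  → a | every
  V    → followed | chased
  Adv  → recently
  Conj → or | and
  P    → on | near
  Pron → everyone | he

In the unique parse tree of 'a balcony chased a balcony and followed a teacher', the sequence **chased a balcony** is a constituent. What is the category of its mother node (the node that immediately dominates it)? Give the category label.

VP

[S [NP [Det a] [N balcony]] [VP [VP [V chased] [NP [Det a] [N balcony]]] [Conj and] [VP [V followed] [NP [Det a] [N teacher]]]]]
The span 'chased a balcony' is the VP node built by VP → V NP.
Its mother is the VP built by VP → VP Conj VP.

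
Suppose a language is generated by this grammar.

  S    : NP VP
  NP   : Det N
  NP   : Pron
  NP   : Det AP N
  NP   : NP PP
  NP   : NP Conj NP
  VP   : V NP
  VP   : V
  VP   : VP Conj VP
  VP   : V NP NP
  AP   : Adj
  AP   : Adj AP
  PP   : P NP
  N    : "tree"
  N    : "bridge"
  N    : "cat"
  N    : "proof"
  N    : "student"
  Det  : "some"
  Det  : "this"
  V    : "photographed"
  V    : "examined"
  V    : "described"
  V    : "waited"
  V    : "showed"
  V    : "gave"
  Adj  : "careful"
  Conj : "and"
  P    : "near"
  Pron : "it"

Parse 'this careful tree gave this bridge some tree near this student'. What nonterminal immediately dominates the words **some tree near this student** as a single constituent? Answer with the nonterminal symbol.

NP

[S [NP [Det this] [AP [Adj careful]] [N tree]] [VP [V gave] [NP [Det this] [N bridge]] [NP [NP [Det some] [N tree]] [PP [P near] [NP [Det this] [N student]]]]]]
The span 'some tree near this student' is the NP node built by NP → NP PP.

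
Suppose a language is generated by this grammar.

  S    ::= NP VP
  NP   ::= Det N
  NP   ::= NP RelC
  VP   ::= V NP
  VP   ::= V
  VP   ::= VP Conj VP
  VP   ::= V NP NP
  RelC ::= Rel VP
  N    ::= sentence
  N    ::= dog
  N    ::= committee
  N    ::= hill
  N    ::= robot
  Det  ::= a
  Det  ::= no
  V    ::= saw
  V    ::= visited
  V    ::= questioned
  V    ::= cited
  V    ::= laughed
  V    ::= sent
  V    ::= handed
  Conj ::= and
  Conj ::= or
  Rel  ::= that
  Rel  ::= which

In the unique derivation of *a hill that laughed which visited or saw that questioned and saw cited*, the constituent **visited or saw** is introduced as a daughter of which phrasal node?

RelC

[S [NP [NP [NP [NP [Det a] [N hill]] [RelC [Rel that] [VP [V laughed]]]] [RelC [Rel which] [VP [VP [V visited]] [Conj or] [VP [V saw]]]]] [RelC [Rel that] [VP [VP [V questioned]] [Conj and] [VP [V saw]]]]] [VP [V cited]]]
The span 'visited or saw' is the VP node built by VP → VP Conj VP.
Its mother is the RelC built by RelC → Rel VP.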